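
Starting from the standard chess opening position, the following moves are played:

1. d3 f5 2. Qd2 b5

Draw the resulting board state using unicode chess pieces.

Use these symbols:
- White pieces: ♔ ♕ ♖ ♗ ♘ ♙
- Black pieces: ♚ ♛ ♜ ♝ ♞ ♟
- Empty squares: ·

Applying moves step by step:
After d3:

♜ ♞ ♝ ♛ ♚ ♝ ♞ ♜
♟ ♟ ♟ ♟ ♟ ♟ ♟ ♟
· · · · · · · ·
· · · · · · · ·
· · · · · · · ·
· · · ♙ · · · ·
♙ ♙ ♙ · ♙ ♙ ♙ ♙
♖ ♘ ♗ ♕ ♔ ♗ ♘ ♖


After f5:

♜ ♞ ♝ ♛ ♚ ♝ ♞ ♜
♟ ♟ ♟ ♟ ♟ · ♟ ♟
· · · · · · · ·
· · · · · ♟ · ·
· · · · · · · ·
· · · ♙ · · · ·
♙ ♙ ♙ · ♙ ♙ ♙ ♙
♖ ♘ ♗ ♕ ♔ ♗ ♘ ♖


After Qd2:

♜ ♞ ♝ ♛ ♚ ♝ ♞ ♜
♟ ♟ ♟ ♟ ♟ · ♟ ♟
· · · · · · · ·
· · · · · ♟ · ·
· · · · · · · ·
· · · ♙ · · · ·
♙ ♙ ♙ ♕ ♙ ♙ ♙ ♙
♖ ♘ ♗ · ♔ ♗ ♘ ♖


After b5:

♜ ♞ ♝ ♛ ♚ ♝ ♞ ♜
♟ · ♟ ♟ ♟ · ♟ ♟
· · · · · · · ·
· ♟ · · · ♟ · ·
· · · · · · · ·
· · · ♙ · · · ·
♙ ♙ ♙ ♕ ♙ ♙ ♙ ♙
♖ ♘ ♗ · ♔ ♗ ♘ ♖



  a b c d e f g h
  ─────────────────
8│♜ ♞ ♝ ♛ ♚ ♝ ♞ ♜│8
7│♟ · ♟ ♟ ♟ · ♟ ♟│7
6│· · · · · · · ·│6
5│· ♟ · · · ♟ · ·│5
4│· · · · · · · ·│4
3│· · · ♙ · · · ·│3
2│♙ ♙ ♙ ♕ ♙ ♙ ♙ ♙│2
1│♖ ♘ ♗ · ♔ ♗ ♘ ♖│1
  ─────────────────
  a b c d e f g h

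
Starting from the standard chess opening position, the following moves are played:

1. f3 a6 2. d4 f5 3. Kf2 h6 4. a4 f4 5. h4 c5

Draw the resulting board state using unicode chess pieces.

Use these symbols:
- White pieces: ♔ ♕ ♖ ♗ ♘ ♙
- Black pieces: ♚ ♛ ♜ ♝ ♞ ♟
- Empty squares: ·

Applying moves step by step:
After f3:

♜ ♞ ♝ ♛ ♚ ♝ ♞ ♜
♟ ♟ ♟ ♟ ♟ ♟ ♟ ♟
· · · · · · · ·
· · · · · · · ·
· · · · · · · ·
· · · · · ♙ · ·
♙ ♙ ♙ ♙ ♙ · ♙ ♙
♖ ♘ ♗ ♕ ♔ ♗ ♘ ♖


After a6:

♜ ♞ ♝ ♛ ♚ ♝ ♞ ♜
· ♟ ♟ ♟ ♟ ♟ ♟ ♟
♟ · · · · · · ·
· · · · · · · ·
· · · · · · · ·
· · · · · ♙ · ·
♙ ♙ ♙ ♙ ♙ · ♙ ♙
♖ ♘ ♗ ♕ ♔ ♗ ♘ ♖


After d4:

♜ ♞ ♝ ♛ ♚ ♝ ♞ ♜
· ♟ ♟ ♟ ♟ ♟ ♟ ♟
♟ · · · · · · ·
· · · · · · · ·
· · · ♙ · · · ·
· · · · · ♙ · ·
♙ ♙ ♙ · ♙ · ♙ ♙
♖ ♘ ♗ ♕ ♔ ♗ ♘ ♖


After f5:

♜ ♞ ♝ ♛ ♚ ♝ ♞ ♜
· ♟ ♟ ♟ ♟ · ♟ ♟
♟ · · · · · · ·
· · · · · ♟ · ·
· · · ♙ · · · ·
· · · · · ♙ · ·
♙ ♙ ♙ · ♙ · ♙ ♙
♖ ♘ ♗ ♕ ♔ ♗ ♘ ♖


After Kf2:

♜ ♞ ♝ ♛ ♚ ♝ ♞ ♜
· ♟ ♟ ♟ ♟ · ♟ ♟
♟ · · · · · · ·
· · · · · ♟ · ·
· · · ♙ · · · ·
· · · · · ♙ · ·
♙ ♙ ♙ · ♙ ♔ ♙ ♙
♖ ♘ ♗ ♕ · ♗ ♘ ♖


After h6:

♜ ♞ ♝ ♛ ♚ ♝ ♞ ♜
· ♟ ♟ ♟ ♟ · ♟ ·
♟ · · · · · · ♟
· · · · · ♟ · ·
· · · ♙ · · · ·
· · · · · ♙ · ·
♙ ♙ ♙ · ♙ ♔ ♙ ♙
♖ ♘ ♗ ♕ · ♗ ♘ ♖


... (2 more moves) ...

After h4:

♜ ♞ ♝ ♛ ♚ ♝ ♞ ♜
· ♟ ♟ ♟ ♟ · ♟ ·
♟ · · · · · · ♟
· · · · · · · ·
♙ · · ♙ · ♟ · ♙
· · · · · ♙ · ·
· ♙ ♙ · ♙ ♔ ♙ ·
♖ ♘ ♗ ♕ · ♗ ♘ ♖


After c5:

♜ ♞ ♝ ♛ ♚ ♝ ♞ ♜
· ♟ · ♟ ♟ · ♟ ·
♟ · · · · · · ♟
· · ♟ · · · · ·
♙ · · ♙ · ♟ · ♙
· · · · · ♙ · ·
· ♙ ♙ · ♙ ♔ ♙ ·
♖ ♘ ♗ ♕ · ♗ ♘ ♖



  a b c d e f g h
  ─────────────────
8│♜ ♞ ♝ ♛ ♚ ♝ ♞ ♜│8
7│· ♟ · ♟ ♟ · ♟ ·│7
6│♟ · · · · · · ♟│6
5│· · ♟ · · · · ·│5
4│♙ · · ♙ · ♟ · ♙│4
3│· · · · · ♙ · ·│3
2│· ♙ ♙ · ♙ ♔ ♙ ·│2
1│♖ ♘ ♗ ♕ · ♗ ♘ ♖│1
  ─────────────────
  a b c d e f g h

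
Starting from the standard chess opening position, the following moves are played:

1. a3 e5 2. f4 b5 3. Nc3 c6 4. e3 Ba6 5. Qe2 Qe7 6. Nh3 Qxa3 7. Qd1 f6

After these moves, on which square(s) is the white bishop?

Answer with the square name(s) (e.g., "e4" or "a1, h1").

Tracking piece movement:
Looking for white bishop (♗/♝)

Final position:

  a b c d e f g h
  ─────────────────
8│♜ ♞ · · ♚ ♝ ♞ ♜│8
7│♟ · · ♟ · · ♟ ♟│7
6│♝ · ♟ · · ♟ · ·│6
5│· ♟ · · ♟ · · ·│5
4│· · · · · ♙ · ·│4
3│♛ · ♘ · ♙ · · ♘│3
2│· ♙ ♙ ♙ · · ♙ ♙│2
1│♖ · ♗ ♕ ♔ ♗ · ♖│1
  ─────────────────
  a b c d e f g h


c1, f1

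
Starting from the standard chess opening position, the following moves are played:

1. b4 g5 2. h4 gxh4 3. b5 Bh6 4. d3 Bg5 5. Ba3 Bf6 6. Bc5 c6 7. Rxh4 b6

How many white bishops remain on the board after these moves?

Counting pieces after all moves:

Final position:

  a b c d e f g h
  ─────────────────
8│♜ ♞ ♝ ♛ ♚ · ♞ ♜│8
7│♟ · · ♟ ♟ ♟ · ♟│7
6│· ♟ ♟ · · ♝ · ·│6
5│· ♙ ♗ · · · · ·│5
4│· · · · · · · ♖│4
3│· · · ♙ · · · ·│3
2│♙ · ♙ · ♙ ♙ ♙ ·│2
1│♖ ♘ · ♕ ♔ ♗ ♘ ·│1
  ─────────────────
  a b c d e f g h


2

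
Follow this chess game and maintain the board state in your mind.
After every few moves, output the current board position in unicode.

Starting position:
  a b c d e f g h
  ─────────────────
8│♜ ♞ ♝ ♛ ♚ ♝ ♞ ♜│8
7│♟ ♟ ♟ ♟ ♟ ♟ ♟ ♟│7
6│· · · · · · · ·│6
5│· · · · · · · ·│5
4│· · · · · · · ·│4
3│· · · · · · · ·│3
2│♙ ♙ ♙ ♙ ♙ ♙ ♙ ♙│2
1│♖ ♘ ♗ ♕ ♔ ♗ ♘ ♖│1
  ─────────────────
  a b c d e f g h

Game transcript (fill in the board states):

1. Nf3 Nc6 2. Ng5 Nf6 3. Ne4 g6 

  a b c d e f g h
  ─────────────────
8│♜ · ♝ ♛ ♚ ♝ · ♜│8
7│♟ ♟ ♟ ♟ ♟ ♟ · ♟│7
6│· · ♞ · · ♞ ♟ ·│6
5│· · · · · · · ·│5
4│· · · · ♘ · · ·│4
3│· · · · · · · ·│3
2│♙ ♙ ♙ ♙ ♙ ♙ ♙ ♙│2
1│♖ ♘ ♗ ♕ ♔ ♗ · ♖│1
  ─────────────────
  a b c d e f g h

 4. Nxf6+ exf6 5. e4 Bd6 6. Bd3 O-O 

  a b c d e f g h
  ─────────────────
8│♜ · ♝ ♛ · ♜ ♚ ·│8
7│♟ ♟ ♟ ♟ · ♟ · ♟│7
6│· · ♞ ♝ · ♟ ♟ ·│6
5│· · · · · · · ·│5
4│· · · · ♙ · · ·│4
3│· · · ♗ · · · ·│3
2│♙ ♙ ♙ ♙ · ♙ ♙ ♙│2
1│♖ ♘ ♗ ♕ ♔ · · ♖│1
  ─────────────────
  a b c d e f g h

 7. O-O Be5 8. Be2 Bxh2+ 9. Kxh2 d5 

  a b c d e f g h
  ─────────────────
8│♜ · ♝ ♛ · ♜ ♚ ·│8
7│♟ ♟ ♟ · · ♟ · ♟│7
6│· · ♞ · · ♟ ♟ ·│6
5│· · · ♟ · · · ·│5
4│· · · · ♙ · · ·│4
3│· · · · · · · ·│3
2│♙ ♙ ♙ ♙ ♗ ♙ ♙ ♔│2
1│♖ ♘ ♗ ♕ · ♖ · ·│1
  ─────────────────
  a b c d e f g h

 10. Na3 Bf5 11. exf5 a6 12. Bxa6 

  a b c d e f g h
  ─────────────────
8│♜ · · ♛ · ♜ ♚ ·│8
7│· ♟ ♟ · · ♟ · ♟│7
6│♗ · ♞ · · ♟ ♟ ·│6
5│· · · ♟ · ♙ · ·│5
4│· · · · · · · ·│4
3│♘ · · · · · · ·│3
2│♙ ♙ ♙ ♙ · ♙ ♙ ♔│2
1│♖ · ♗ ♕ · ♖ · ·│1
  ─────────────────
  a b c d e f g h


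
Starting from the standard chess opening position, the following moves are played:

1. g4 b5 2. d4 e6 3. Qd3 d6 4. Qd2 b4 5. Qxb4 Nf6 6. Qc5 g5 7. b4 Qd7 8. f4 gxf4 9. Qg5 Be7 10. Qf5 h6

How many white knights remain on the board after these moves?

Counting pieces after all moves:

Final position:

  a b c d e f g h
  ─────────────────
8│♜ ♞ ♝ · ♚ · · ♜│8
7│♟ · ♟ ♛ ♝ ♟ · ·│7
6│· · · ♟ ♟ ♞ · ♟│6
5│· · · · · ♕ · ·│5
4│· ♙ · ♙ · ♟ ♙ ·│4
3│· · · · · · · ·│3
2│♙ · ♙ · ♙ · · ♙│2
1│♖ ♘ ♗ · ♔ ♗ ♘ ♖│1
  ─────────────────
  a b c d e f g h


2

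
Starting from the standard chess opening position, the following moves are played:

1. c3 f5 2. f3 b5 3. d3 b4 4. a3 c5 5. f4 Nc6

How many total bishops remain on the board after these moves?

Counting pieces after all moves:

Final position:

  a b c d e f g h
  ─────────────────
8│♜ · ♝ ♛ ♚ ♝ ♞ ♜│8
7│♟ · · ♟ ♟ · ♟ ♟│7
6│· · ♞ · · · · ·│6
5│· · ♟ · · ♟ · ·│5
4│· ♟ · · · ♙ · ·│4
3│♙ · ♙ ♙ · · · ·│3
2│· ♙ · · ♙ · ♙ ♙│2
1│♖ ♘ ♗ ♕ ♔ ♗ ♘ ♖│1
  ─────────────────
  a b c d e f g h


4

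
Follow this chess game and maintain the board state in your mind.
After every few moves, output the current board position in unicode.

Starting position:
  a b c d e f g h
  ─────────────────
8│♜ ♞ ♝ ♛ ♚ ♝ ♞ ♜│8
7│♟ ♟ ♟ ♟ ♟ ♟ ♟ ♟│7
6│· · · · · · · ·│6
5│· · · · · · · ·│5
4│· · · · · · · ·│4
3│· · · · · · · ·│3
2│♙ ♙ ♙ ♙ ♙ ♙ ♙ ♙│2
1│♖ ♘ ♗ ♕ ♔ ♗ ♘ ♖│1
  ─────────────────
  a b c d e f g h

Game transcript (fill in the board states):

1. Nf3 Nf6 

  a b c d e f g h
  ─────────────────
8│♜ ♞ ♝ ♛ ♚ ♝ · ♜│8
7│♟ ♟ ♟ ♟ ♟ ♟ ♟ ♟│7
6│· · · · · ♞ · ·│6
5│· · · · · · · ·│5
4│· · · · · · · ·│4
3│· · · · · ♘ · ·│3
2│♙ ♙ ♙ ♙ ♙ ♙ ♙ ♙│2
1│♖ ♘ ♗ ♕ ♔ ♗ · ♖│1
  ─────────────────
  a b c d e f g h

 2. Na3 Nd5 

  a b c d e f g h
  ─────────────────
8│♜ ♞ ♝ ♛ ♚ ♝ · ♜│8
7│♟ ♟ ♟ ♟ ♟ ♟ ♟ ♟│7
6│· · · · · · · ·│6
5│· · · ♞ · · · ·│5
4│· · · · · · · ·│4
3│♘ · · · · ♘ · ·│3
2│♙ ♙ ♙ ♙ ♙ ♙ ♙ ♙│2
1│♖ · ♗ ♕ ♔ ♗ · ♖│1
  ─────────────────
  a b c d e f g h

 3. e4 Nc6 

  a b c d e f g h
  ─────────────────
8│♜ · ♝ ♛ ♚ ♝ · ♜│8
7│♟ ♟ ♟ ♟ ♟ ♟ ♟ ♟│7
6│· · ♞ · · · · ·│6
5│· · · ♞ · · · ·│5
4│· · · · ♙ · · ·│4
3│♘ · · · · ♘ · ·│3
2│♙ ♙ ♙ ♙ · ♙ ♙ ♙│2
1│♖ · ♗ ♕ ♔ ♗ · ♖│1
  ─────────────────
  a b c d e f g h



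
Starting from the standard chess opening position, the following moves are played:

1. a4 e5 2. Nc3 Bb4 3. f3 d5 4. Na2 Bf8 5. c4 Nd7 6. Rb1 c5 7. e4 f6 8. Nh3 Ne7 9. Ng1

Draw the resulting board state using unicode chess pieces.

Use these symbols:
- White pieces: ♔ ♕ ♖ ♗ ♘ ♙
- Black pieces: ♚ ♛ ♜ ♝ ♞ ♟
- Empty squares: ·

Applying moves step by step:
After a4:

♜ ♞ ♝ ♛ ♚ ♝ ♞ ♜
♟ ♟ ♟ ♟ ♟ ♟ ♟ ♟
· · · · · · · ·
· · · · · · · ·
♙ · · · · · · ·
· · · · · · · ·
· ♙ ♙ ♙ ♙ ♙ ♙ ♙
♖ ♘ ♗ ♕ ♔ ♗ ♘ ♖


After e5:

♜ ♞ ♝ ♛ ♚ ♝ ♞ ♜
♟ ♟ ♟ ♟ · ♟ ♟ ♟
· · · · · · · ·
· · · · ♟ · · ·
♙ · · · · · · ·
· · · · · · · ·
· ♙ ♙ ♙ ♙ ♙ ♙ ♙
♖ ♘ ♗ ♕ ♔ ♗ ♘ ♖


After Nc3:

♜ ♞ ♝ ♛ ♚ ♝ ♞ ♜
♟ ♟ ♟ ♟ · ♟ ♟ ♟
· · · · · · · ·
· · · · ♟ · · ·
♙ · · · · · · ·
· · ♘ · · · · ·
· ♙ ♙ ♙ ♙ ♙ ♙ ♙
♖ · ♗ ♕ ♔ ♗ ♘ ♖


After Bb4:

♜ ♞ ♝ ♛ ♚ · ♞ ♜
♟ ♟ ♟ ♟ · ♟ ♟ ♟
· · · · · · · ·
· · · · ♟ · · ·
♙ ♝ · · · · · ·
· · ♘ · · · · ·
· ♙ ♙ ♙ ♙ ♙ ♙ ♙
♖ · ♗ ♕ ♔ ♗ ♘ ♖


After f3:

♜ ♞ ♝ ♛ ♚ · ♞ ♜
♟ ♟ ♟ ♟ · ♟ ♟ ♟
· · · · · · · ·
· · · · ♟ · · ·
♙ ♝ · · · · · ·
· · ♘ · · ♙ · ·
· ♙ ♙ ♙ ♙ · ♙ ♙
♖ · ♗ ♕ ♔ ♗ ♘ ♖


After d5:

♜ ♞ ♝ ♛ ♚ · ♞ ♜
♟ ♟ ♟ · · ♟ ♟ ♟
· · · · · · · ·
· · · ♟ ♟ · · ·
♙ ♝ · · · · · ·
· · ♘ · · ♙ · ·
· ♙ ♙ ♙ ♙ · ♙ ♙
♖ · ♗ ♕ ♔ ♗ ♘ ♖


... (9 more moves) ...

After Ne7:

♜ · ♝ ♛ ♚ ♝ · ♜
♟ ♟ · ♞ ♞ · ♟ ♟
· · · · · ♟ · ·
· · ♟ ♟ ♟ · · ·
♙ · ♙ · ♙ · · ·
· · · · · ♙ · ♘
♘ ♙ · ♙ · · ♙ ♙
· ♖ ♗ ♕ ♔ ♗ · ♖


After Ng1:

♜ · ♝ ♛ ♚ ♝ · ♜
♟ ♟ · ♞ ♞ · ♟ ♟
· · · · · ♟ · ·
· · ♟ ♟ ♟ · · ·
♙ · ♙ · ♙ · · ·
· · · · · ♙ · ·
♘ ♙ · ♙ · · ♙ ♙
· ♖ ♗ ♕ ♔ ♗ ♘ ♖



  a b c d e f g h
  ─────────────────
8│♜ · ♝ ♛ ♚ ♝ · ♜│8
7│♟ ♟ · ♞ ♞ · ♟ ♟│7
6│· · · · · ♟ · ·│6
5│· · ♟ ♟ ♟ · · ·│5
4│♙ · ♙ · ♙ · · ·│4
3│· · · · · ♙ · ·│3
2│♘ ♙ · ♙ · · ♙ ♙│2
1│· ♖ ♗ ♕ ♔ ♗ ♘ ♖│1
  ─────────────────
  a b c d e f g h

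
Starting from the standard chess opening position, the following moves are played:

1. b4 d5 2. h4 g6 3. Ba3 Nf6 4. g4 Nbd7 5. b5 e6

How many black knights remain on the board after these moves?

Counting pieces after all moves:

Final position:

  a b c d e f g h
  ─────────────────
8│♜ · ♝ ♛ ♚ ♝ · ♜│8
7│♟ ♟ ♟ ♞ · ♟ · ♟│7
6│· · · · ♟ ♞ ♟ ·│6
5│· ♙ · ♟ · · · ·│5
4│· · · · · · ♙ ♙│4
3│♗ · · · · · · ·│3
2│♙ · ♙ ♙ ♙ ♙ · ·│2
1│♖ ♘ · ♕ ♔ ♗ ♘ ♖│1
  ─────────────────
  a b c d e f g h


2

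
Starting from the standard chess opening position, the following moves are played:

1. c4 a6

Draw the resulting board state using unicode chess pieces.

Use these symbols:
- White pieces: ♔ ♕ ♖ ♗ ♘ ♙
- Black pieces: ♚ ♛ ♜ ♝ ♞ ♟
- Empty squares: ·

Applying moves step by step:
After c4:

♜ ♞ ♝ ♛ ♚ ♝ ♞ ♜
♟ ♟ ♟ ♟ ♟ ♟ ♟ ♟
· · · · · · · ·
· · · · · · · ·
· · ♙ · · · · ·
· · · · · · · ·
♙ ♙ · ♙ ♙ ♙ ♙ ♙
♖ ♘ ♗ ♕ ♔ ♗ ♘ ♖


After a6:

♜ ♞ ♝ ♛ ♚ ♝ ♞ ♜
· ♟ ♟ ♟ ♟ ♟ ♟ ♟
♟ · · · · · · ·
· · · · · · · ·
· · ♙ · · · · ·
· · · · · · · ·
♙ ♙ · ♙ ♙ ♙ ♙ ♙
♖ ♘ ♗ ♕ ♔ ♗ ♘ ♖



  a b c d e f g h
  ─────────────────
8│♜ ♞ ♝ ♛ ♚ ♝ ♞ ♜│8
7│· ♟ ♟ ♟ ♟ ♟ ♟ ♟│7
6│♟ · · · · · · ·│6
5│· · · · · · · ·│5
4│· · ♙ · · · · ·│4
3│· · · · · · · ·│3
2│♙ ♙ · ♙ ♙ ♙ ♙ ♙│2
1│♖ ♘ ♗ ♕ ♔ ♗ ♘ ♖│1
  ─────────────────
  a b c d e f g h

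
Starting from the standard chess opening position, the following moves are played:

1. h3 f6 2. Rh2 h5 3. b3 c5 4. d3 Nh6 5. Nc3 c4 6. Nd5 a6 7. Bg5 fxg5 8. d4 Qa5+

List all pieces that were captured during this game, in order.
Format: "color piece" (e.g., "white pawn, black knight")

Tracking captures:
  fxg5: captured white bishop

white bishop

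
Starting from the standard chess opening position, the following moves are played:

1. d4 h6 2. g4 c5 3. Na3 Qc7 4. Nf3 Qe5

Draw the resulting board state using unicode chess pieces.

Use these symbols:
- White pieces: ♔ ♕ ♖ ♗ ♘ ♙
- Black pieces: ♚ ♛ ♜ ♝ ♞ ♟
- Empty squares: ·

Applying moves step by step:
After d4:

♜ ♞ ♝ ♛ ♚ ♝ ♞ ♜
♟ ♟ ♟ ♟ ♟ ♟ ♟ ♟
· · · · · · · ·
· · · · · · · ·
· · · ♙ · · · ·
· · · · · · · ·
♙ ♙ ♙ · ♙ ♙ ♙ ♙
♖ ♘ ♗ ♕ ♔ ♗ ♘ ♖


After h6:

♜ ♞ ♝ ♛ ♚ ♝ ♞ ♜
♟ ♟ ♟ ♟ ♟ ♟ ♟ ·
· · · · · · · ♟
· · · · · · · ·
· · · ♙ · · · ·
· · · · · · · ·
♙ ♙ ♙ · ♙ ♙ ♙ ♙
♖ ♘ ♗ ♕ ♔ ♗ ♘ ♖


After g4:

♜ ♞ ♝ ♛ ♚ ♝ ♞ ♜
♟ ♟ ♟ ♟ ♟ ♟ ♟ ·
· · · · · · · ♟
· · · · · · · ·
· · · ♙ · · ♙ ·
· · · · · · · ·
♙ ♙ ♙ · ♙ ♙ · ♙
♖ ♘ ♗ ♕ ♔ ♗ ♘ ♖


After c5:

♜ ♞ ♝ ♛ ♚ ♝ ♞ ♜
♟ ♟ · ♟ ♟ ♟ ♟ ·
· · · · · · · ♟
· · ♟ · · · · ·
· · · ♙ · · ♙ ·
· · · · · · · ·
♙ ♙ ♙ · ♙ ♙ · ♙
♖ ♘ ♗ ♕ ♔ ♗ ♘ ♖


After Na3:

♜ ♞ ♝ ♛ ♚ ♝ ♞ ♜
♟ ♟ · ♟ ♟ ♟ ♟ ·
· · · · · · · ♟
· · ♟ · · · · ·
· · · ♙ · · ♙ ·
♘ · · · · · · ·
♙ ♙ ♙ · ♙ ♙ · ♙
♖ · ♗ ♕ ♔ ♗ ♘ ♖


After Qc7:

♜ ♞ ♝ · ♚ ♝ ♞ ♜
♟ ♟ ♛ ♟ ♟ ♟ ♟ ·
· · · · · · · ♟
· · ♟ · · · · ·
· · · ♙ · · ♙ ·
♘ · · · · · · ·
♙ ♙ ♙ · ♙ ♙ · ♙
♖ · ♗ ♕ ♔ ♗ ♘ ♖


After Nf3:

♜ ♞ ♝ · ♚ ♝ ♞ ♜
♟ ♟ ♛ ♟ ♟ ♟ ♟ ·
· · · · · · · ♟
· · ♟ · · · · ·
· · · ♙ · · ♙ ·
♘ · · · · ♘ · ·
♙ ♙ ♙ · ♙ ♙ · ♙
♖ · ♗ ♕ ♔ ♗ · ♖


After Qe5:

♜ ♞ ♝ · ♚ ♝ ♞ ♜
♟ ♟ · ♟ ♟ ♟ ♟ ·
· · · · · · · ♟
· · ♟ · ♛ · · ·
· · · ♙ · · ♙ ·
♘ · · · · ♘ · ·
♙ ♙ ♙ · ♙ ♙ · ♙
♖ · ♗ ♕ ♔ ♗ · ♖



  a b c d e f g h
  ─────────────────
8│♜ ♞ ♝ · ♚ ♝ ♞ ♜│8
7│♟ ♟ · ♟ ♟ ♟ ♟ ·│7
6│· · · · · · · ♟│6
5│· · ♟ · ♛ · · ·│5
4│· · · ♙ · · ♙ ·│4
3│♘ · · · · ♘ · ·│3
2│♙ ♙ ♙ · ♙ ♙ · ♙│2
1│♖ · ♗ ♕ ♔ ♗ · ♖│1
  ─────────────────
  a b c d e f g h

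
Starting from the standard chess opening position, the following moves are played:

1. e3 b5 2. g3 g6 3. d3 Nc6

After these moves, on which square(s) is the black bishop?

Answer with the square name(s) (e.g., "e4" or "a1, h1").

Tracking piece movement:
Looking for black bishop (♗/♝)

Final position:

  a b c d e f g h
  ─────────────────
8│♜ · ♝ ♛ ♚ ♝ ♞ ♜│8
7│♟ · ♟ ♟ ♟ ♟ · ♟│7
6│· · ♞ · · · ♟ ·│6
5│· ♟ · · · · · ·│5
4│· · · · · · · ·│4
3│· · · ♙ ♙ · ♙ ·│3
2│♙ ♙ ♙ · · ♙ · ♙│2
1│♖ ♘ ♗ ♕ ♔ ♗ ♘ ♖│1
  ─────────────────
  a b c d e f g h


c8, f8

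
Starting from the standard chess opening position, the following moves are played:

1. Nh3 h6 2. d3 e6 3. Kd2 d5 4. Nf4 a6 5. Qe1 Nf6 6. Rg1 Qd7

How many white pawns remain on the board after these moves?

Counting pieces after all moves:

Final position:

  a b c d e f g h
  ─────────────────
8│♜ ♞ ♝ · ♚ ♝ · ♜│8
7│· ♟ ♟ ♛ · ♟ ♟ ·│7
6│♟ · · · ♟ ♞ · ♟│6
5│· · · ♟ · · · ·│5
4│· · · · · ♘ · ·│4
3│· · · ♙ · · · ·│3
2│♙ ♙ ♙ ♔ ♙ ♙ ♙ ♙│2
1│♖ ♘ ♗ · ♕ ♗ ♖ ·│1
  ─────────────────
  a b c d e f g h


8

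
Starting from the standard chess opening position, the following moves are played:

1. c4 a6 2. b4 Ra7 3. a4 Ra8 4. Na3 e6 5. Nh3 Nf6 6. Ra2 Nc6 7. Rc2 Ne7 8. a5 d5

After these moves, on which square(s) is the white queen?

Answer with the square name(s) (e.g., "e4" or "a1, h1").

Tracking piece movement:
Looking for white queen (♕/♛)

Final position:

  a b c d e f g h
  ─────────────────
8│♜ · ♝ ♛ ♚ ♝ · ♜│8
7│· ♟ ♟ · ♞ ♟ ♟ ♟│7
6│♟ · · · ♟ ♞ · ·│6
5│♙ · · ♟ · · · ·│5
4│· ♙ ♙ · · · · ·│4
3│♘ · · · · · · ♘│3
2│· · ♖ ♙ ♙ ♙ ♙ ♙│2
1│· · ♗ ♕ ♔ ♗ · ♖│1
  ─────────────────
  a b c d e f g h


d1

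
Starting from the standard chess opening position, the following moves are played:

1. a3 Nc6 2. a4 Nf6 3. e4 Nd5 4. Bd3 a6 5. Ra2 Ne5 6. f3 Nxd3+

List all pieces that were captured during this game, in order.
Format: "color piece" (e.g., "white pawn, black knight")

Tracking captures:
  Nxd3+: captured white bishop

white bishop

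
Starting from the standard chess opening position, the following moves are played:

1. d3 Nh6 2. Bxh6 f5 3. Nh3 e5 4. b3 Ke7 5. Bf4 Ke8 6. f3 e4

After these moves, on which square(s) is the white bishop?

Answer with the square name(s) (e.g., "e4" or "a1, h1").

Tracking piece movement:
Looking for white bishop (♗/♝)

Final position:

  a b c d e f g h
  ─────────────────
8│♜ ♞ ♝ ♛ ♚ ♝ · ♜│8
7│♟ ♟ ♟ ♟ · · ♟ ♟│7
6│· · · · · · · ·│6
5│· · · · · ♟ · ·│5
4│· · · · ♟ ♗ · ·│4
3│· ♙ · ♙ · ♙ · ♘│3
2│♙ · ♙ · ♙ · ♙ ♙│2
1│♖ ♘ · ♕ ♔ ♗ · ♖│1
  ─────────────────
  a b c d e f g h


f1, f4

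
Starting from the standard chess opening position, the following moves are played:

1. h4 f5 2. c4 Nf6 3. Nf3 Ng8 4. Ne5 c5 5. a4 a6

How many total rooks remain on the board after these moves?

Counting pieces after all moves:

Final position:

  a b c d e f g h
  ─────────────────
8│♜ ♞ ♝ ♛ ♚ ♝ ♞ ♜│8
7│· ♟ · ♟ ♟ · ♟ ♟│7
6│♟ · · · · · · ·│6
5│· · ♟ · ♘ ♟ · ·│5
4│♙ · ♙ · · · · ♙│4
3│· · · · · · · ·│3
2│· ♙ · ♙ ♙ ♙ ♙ ·│2
1│♖ ♘ ♗ ♕ ♔ ♗ · ♖│1
  ─────────────────
  a b c d e f g h


4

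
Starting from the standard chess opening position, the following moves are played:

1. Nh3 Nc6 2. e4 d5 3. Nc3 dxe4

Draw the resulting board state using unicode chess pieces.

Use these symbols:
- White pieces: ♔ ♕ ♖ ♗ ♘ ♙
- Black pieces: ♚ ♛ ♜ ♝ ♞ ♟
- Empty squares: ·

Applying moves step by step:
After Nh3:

♜ ♞ ♝ ♛ ♚ ♝ ♞ ♜
♟ ♟ ♟ ♟ ♟ ♟ ♟ ♟
· · · · · · · ·
· · · · · · · ·
· · · · · · · ·
· · · · · · · ♘
♙ ♙ ♙ ♙ ♙ ♙ ♙ ♙
♖ ♘ ♗ ♕ ♔ ♗ · ♖


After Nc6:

♜ · ♝ ♛ ♚ ♝ ♞ ♜
♟ ♟ ♟ ♟ ♟ ♟ ♟ ♟
· · ♞ · · · · ·
· · · · · · · ·
· · · · · · · ·
· · · · · · · ♘
♙ ♙ ♙ ♙ ♙ ♙ ♙ ♙
♖ ♘ ♗ ♕ ♔ ♗ · ♖


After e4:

♜ · ♝ ♛ ♚ ♝ ♞ ♜
♟ ♟ ♟ ♟ ♟ ♟ ♟ ♟
· · ♞ · · · · ·
· · · · · · · ·
· · · · ♙ · · ·
· · · · · · · ♘
♙ ♙ ♙ ♙ · ♙ ♙ ♙
♖ ♘ ♗ ♕ ♔ ♗ · ♖


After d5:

♜ · ♝ ♛ ♚ ♝ ♞ ♜
♟ ♟ ♟ · ♟ ♟ ♟ ♟
· · ♞ · · · · ·
· · · ♟ · · · ·
· · · · ♙ · · ·
· · · · · · · ♘
♙ ♙ ♙ ♙ · ♙ ♙ ♙
♖ ♘ ♗ ♕ ♔ ♗ · ♖


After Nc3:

♜ · ♝ ♛ ♚ ♝ ♞ ♜
♟ ♟ ♟ · ♟ ♟ ♟ ♟
· · ♞ · · · · ·
· · · ♟ · · · ·
· · · · ♙ · · ·
· · ♘ · · · · ♘
♙ ♙ ♙ ♙ · ♙ ♙ ♙
♖ · ♗ ♕ ♔ ♗ · ♖


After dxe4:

♜ · ♝ ♛ ♚ ♝ ♞ ♜
♟ ♟ ♟ · ♟ ♟ ♟ ♟
· · ♞ · · · · ·
· · · · · · · ·
· · · · ♟ · · ·
· · ♘ · · · · ♘
♙ ♙ ♙ ♙ · ♙ ♙ ♙
♖ · ♗ ♕ ♔ ♗ · ♖



  a b c d e f g h
  ─────────────────
8│♜ · ♝ ♛ ♚ ♝ ♞ ♜│8
7│♟ ♟ ♟ · ♟ ♟ ♟ ♟│7
6│· · ♞ · · · · ·│6
5│· · · · · · · ·│5
4│· · · · ♟ · · ·│4
3│· · ♘ · · · · ♘│3
2│♙ ♙ ♙ ♙ · ♙ ♙ ♙│2
1│♖ · ♗ ♕ ♔ ♗ · ♖│1
  ─────────────────
  a b c d e f g h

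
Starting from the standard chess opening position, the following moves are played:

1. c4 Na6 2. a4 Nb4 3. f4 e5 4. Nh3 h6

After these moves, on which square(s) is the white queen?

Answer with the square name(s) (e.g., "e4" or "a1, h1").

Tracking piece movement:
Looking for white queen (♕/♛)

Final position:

  a b c d e f g h
  ─────────────────
8│♜ · ♝ ♛ ♚ ♝ ♞ ♜│8
7│♟ ♟ ♟ ♟ · ♟ ♟ ·│7
6│· · · · · · · ♟│6
5│· · · · ♟ · · ·│5
4│♙ ♞ ♙ · · ♙ · ·│4
3│· · · · · · · ♘│3
2│· ♙ · ♙ ♙ · ♙ ♙│2
1│♖ ♘ ♗ ♕ ♔ ♗ · ♖│1
  ─────────────────
  a b c d e f g h


d1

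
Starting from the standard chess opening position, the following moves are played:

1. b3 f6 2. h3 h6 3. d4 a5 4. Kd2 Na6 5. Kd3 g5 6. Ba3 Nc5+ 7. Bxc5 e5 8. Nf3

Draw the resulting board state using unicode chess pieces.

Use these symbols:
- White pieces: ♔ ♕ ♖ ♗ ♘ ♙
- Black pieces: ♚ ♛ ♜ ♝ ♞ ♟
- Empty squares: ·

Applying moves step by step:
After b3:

♜ ♞ ♝ ♛ ♚ ♝ ♞ ♜
♟ ♟ ♟ ♟ ♟ ♟ ♟ ♟
· · · · · · · ·
· · · · · · · ·
· · · · · · · ·
· ♙ · · · · · ·
♙ · ♙ ♙ ♙ ♙ ♙ ♙
♖ ♘ ♗ ♕ ♔ ♗ ♘ ♖


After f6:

♜ ♞ ♝ ♛ ♚ ♝ ♞ ♜
♟ ♟ ♟ ♟ ♟ · ♟ ♟
· · · · · ♟ · ·
· · · · · · · ·
· · · · · · · ·
· ♙ · · · · · ·
♙ · ♙ ♙ ♙ ♙ ♙ ♙
♖ ♘ ♗ ♕ ♔ ♗ ♘ ♖


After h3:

♜ ♞ ♝ ♛ ♚ ♝ ♞ ♜
♟ ♟ ♟ ♟ ♟ · ♟ ♟
· · · · · ♟ · ·
· · · · · · · ·
· · · · · · · ·
· ♙ · · · · · ♙
♙ · ♙ ♙ ♙ ♙ ♙ ·
♖ ♘ ♗ ♕ ♔ ♗ ♘ ♖


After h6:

♜ ♞ ♝ ♛ ♚ ♝ ♞ ♜
♟ ♟ ♟ ♟ ♟ · ♟ ·
· · · · · ♟ · ♟
· · · · · · · ·
· · · · · · · ·
· ♙ · · · · · ♙
♙ · ♙ ♙ ♙ ♙ ♙ ·
♖ ♘ ♗ ♕ ♔ ♗ ♘ ♖


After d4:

♜ ♞ ♝ ♛ ♚ ♝ ♞ ♜
♟ ♟ ♟ ♟ ♟ · ♟ ·
· · · · · ♟ · ♟
· · · · · · · ·
· · · ♙ · · · ·
· ♙ · · · · · ♙
♙ · ♙ · ♙ ♙ ♙ ·
♖ ♘ ♗ ♕ ♔ ♗ ♘ ♖


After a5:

♜ ♞ ♝ ♛ ♚ ♝ ♞ ♜
· ♟ ♟ ♟ ♟ · ♟ ·
· · · · · ♟ · ♟
♟ · · · · · · ·
· · · ♙ · · · ·
· ♙ · · · · · ♙
♙ · ♙ · ♙ ♙ ♙ ·
♖ ♘ ♗ ♕ ♔ ♗ ♘ ♖


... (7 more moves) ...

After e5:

♜ · ♝ ♛ ♚ ♝ ♞ ♜
· ♟ ♟ ♟ · · · ·
· · · · · ♟ · ♟
♟ · ♗ · ♟ · ♟ ·
· · · ♙ · · · ·
· ♙ · ♔ · · · ♙
♙ · ♙ · ♙ ♙ ♙ ·
♖ ♘ · ♕ · ♗ ♘ ♖


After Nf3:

♜ · ♝ ♛ ♚ ♝ ♞ ♜
· ♟ ♟ ♟ · · · ·
· · · · · ♟ · ♟
♟ · ♗ · ♟ · ♟ ·
· · · ♙ · · · ·
· ♙ · ♔ · ♘ · ♙
♙ · ♙ · ♙ ♙ ♙ ·
♖ ♘ · ♕ · ♗ · ♖



  a b c d e f g h
  ─────────────────
8│♜ · ♝ ♛ ♚ ♝ ♞ ♜│8
7│· ♟ ♟ ♟ · · · ·│7
6│· · · · · ♟ · ♟│6
5│♟ · ♗ · ♟ · ♟ ·│5
4│· · · ♙ · · · ·│4
3│· ♙ · ♔ · ♘ · ♙│3
2│♙ · ♙ · ♙ ♙ ♙ ·│2
1│♖ ♘ · ♕ · ♗ · ♖│1
  ─────────────────
  a b c d e f g h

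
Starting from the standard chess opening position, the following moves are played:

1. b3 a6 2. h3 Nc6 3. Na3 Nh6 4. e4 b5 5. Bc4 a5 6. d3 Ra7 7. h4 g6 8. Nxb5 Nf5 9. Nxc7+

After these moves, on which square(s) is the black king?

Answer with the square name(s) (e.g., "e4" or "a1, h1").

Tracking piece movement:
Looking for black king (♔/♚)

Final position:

  a b c d e f g h
  ─────────────────
8│· · ♝ ♛ ♚ ♝ · ♜│8
7│♜ · ♘ ♟ ♟ ♟ · ♟│7
6│· · ♞ · · · ♟ ·│6
5│♟ · · · · ♞ · ·│5
4│· · ♗ · ♙ · · ♙│4
3│· ♙ · ♙ · · · ·│3
2│♙ · ♙ · · ♙ ♙ ·│2
1│♖ · ♗ ♕ ♔ · ♘ ♖│1
  ─────────────────
  a b c d e f g h


e8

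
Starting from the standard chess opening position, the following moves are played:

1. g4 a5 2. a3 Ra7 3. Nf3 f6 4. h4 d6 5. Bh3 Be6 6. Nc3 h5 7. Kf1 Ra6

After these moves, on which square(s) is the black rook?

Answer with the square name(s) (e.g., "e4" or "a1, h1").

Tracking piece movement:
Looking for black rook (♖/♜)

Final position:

  a b c d e f g h
  ─────────────────
8│· ♞ · ♛ ♚ ♝ ♞ ♜│8
7│· ♟ ♟ · ♟ · ♟ ·│7
6│♜ · · ♟ ♝ ♟ · ·│6
5│♟ · · · · · · ♟│5
4│· · · · · · ♙ ♙│4
3│♙ · ♘ · · ♘ · ♗│3
2│· ♙ ♙ ♙ ♙ ♙ · ·│2
1│♖ · ♗ ♕ · ♔ · ♖│1
  ─────────────────
  a b c d e f g h


a6, h8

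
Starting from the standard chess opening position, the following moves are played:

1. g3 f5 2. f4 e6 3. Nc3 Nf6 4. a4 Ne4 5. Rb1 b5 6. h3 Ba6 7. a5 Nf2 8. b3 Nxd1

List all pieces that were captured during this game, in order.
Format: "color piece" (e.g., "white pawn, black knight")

Tracking captures:
  Nxd1: captured white queen

white queen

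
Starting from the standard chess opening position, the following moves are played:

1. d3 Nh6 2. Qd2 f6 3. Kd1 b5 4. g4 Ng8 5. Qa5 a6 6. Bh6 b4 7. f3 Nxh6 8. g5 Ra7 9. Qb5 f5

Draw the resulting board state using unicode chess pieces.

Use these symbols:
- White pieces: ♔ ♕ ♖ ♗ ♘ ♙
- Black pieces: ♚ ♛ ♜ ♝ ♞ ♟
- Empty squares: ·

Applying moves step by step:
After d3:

♜ ♞ ♝ ♛ ♚ ♝ ♞ ♜
♟ ♟ ♟ ♟ ♟ ♟ ♟ ♟
· · · · · · · ·
· · · · · · · ·
· · · · · · · ·
· · · ♙ · · · ·
♙ ♙ ♙ · ♙ ♙ ♙ ♙
♖ ♘ ♗ ♕ ♔ ♗ ♘ ♖


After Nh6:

♜ ♞ ♝ ♛ ♚ ♝ · ♜
♟ ♟ ♟ ♟ ♟ ♟ ♟ ♟
· · · · · · · ♞
· · · · · · · ·
· · · · · · · ·
· · · ♙ · · · ·
♙ ♙ ♙ · ♙ ♙ ♙ ♙
♖ ♘ ♗ ♕ ♔ ♗ ♘ ♖


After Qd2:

♜ ♞ ♝ ♛ ♚ ♝ · ♜
♟ ♟ ♟ ♟ ♟ ♟ ♟ ♟
· · · · · · · ♞
· · · · · · · ·
· · · · · · · ·
· · · ♙ · · · ·
♙ ♙ ♙ ♕ ♙ ♙ ♙ ♙
♖ ♘ ♗ · ♔ ♗ ♘ ♖


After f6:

♜ ♞ ♝ ♛ ♚ ♝ · ♜
♟ ♟ ♟ ♟ ♟ · ♟ ♟
· · · · · ♟ · ♞
· · · · · · · ·
· · · · · · · ·
· · · ♙ · · · ·
♙ ♙ ♙ ♕ ♙ ♙ ♙ ♙
♖ ♘ ♗ · ♔ ♗ ♘ ♖


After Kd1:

♜ ♞ ♝ ♛ ♚ ♝ · ♜
♟ ♟ ♟ ♟ ♟ · ♟ ♟
· · · · · ♟ · ♞
· · · · · · · ·
· · · · · · · ·
· · · ♙ · · · ·
♙ ♙ ♙ ♕ ♙ ♙ ♙ ♙
♖ ♘ ♗ ♔ · ♗ ♘ ♖


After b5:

♜ ♞ ♝ ♛ ♚ ♝ · ♜
♟ · ♟ ♟ ♟ · ♟ ♟
· · · · · ♟ · ♞
· ♟ · · · · · ·
· · · · · · · ·
· · · ♙ · · · ·
♙ ♙ ♙ ♕ ♙ ♙ ♙ ♙
♖ ♘ ♗ ♔ · ♗ ♘ ♖


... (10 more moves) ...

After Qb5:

· ♞ ♝ ♛ ♚ ♝ · ♜
♜ · ♟ ♟ ♟ · ♟ ♟
♟ · · · · ♟ · ♞
· ♕ · · · · ♙ ·
· ♟ · · · · · ·
· · · ♙ · ♙ · ·
♙ ♙ ♙ · ♙ · · ♙
♖ ♘ · ♔ · ♗ ♘ ♖


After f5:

· ♞ ♝ ♛ ♚ ♝ · ♜
♜ · ♟ ♟ ♟ · ♟ ♟
♟ · · · · · · ♞
· ♕ · · · ♟ ♙ ·
· ♟ · · · · · ·
· · · ♙ · ♙ · ·
♙ ♙ ♙ · ♙ · · ♙
♖ ♘ · ♔ · ♗ ♘ ♖



  a b c d e f g h
  ─────────────────
8│· ♞ ♝ ♛ ♚ ♝ · ♜│8
7│♜ · ♟ ♟ ♟ · ♟ ♟│7
6│♟ · · · · · · ♞│6
5│· ♕ · · · ♟ ♙ ·│5
4│· ♟ · · · · · ·│4
3│· · · ♙ · ♙ · ·│3
2│♙ ♙ ♙ · ♙ · · ♙│2
1│♖ ♘ · ♔ · ♗ ♘ ♖│1
  ─────────────────
  a b c d e f g h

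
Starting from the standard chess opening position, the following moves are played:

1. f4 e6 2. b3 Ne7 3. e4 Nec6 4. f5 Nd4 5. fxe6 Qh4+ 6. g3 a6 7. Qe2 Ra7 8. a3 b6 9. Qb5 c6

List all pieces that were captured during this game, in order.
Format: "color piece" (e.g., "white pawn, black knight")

Tracking captures:
  fxe6: captured black pawn

black pawn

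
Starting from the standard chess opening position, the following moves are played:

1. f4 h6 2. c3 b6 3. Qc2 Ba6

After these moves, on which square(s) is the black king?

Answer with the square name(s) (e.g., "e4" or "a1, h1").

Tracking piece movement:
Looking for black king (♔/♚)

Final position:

  a b c d e f g h
  ─────────────────
8│♜ ♞ · ♛ ♚ ♝ ♞ ♜│8
7│♟ · ♟ ♟ ♟ ♟ ♟ ·│7
6│♝ ♟ · · · · · ♟│6
5│· · · · · · · ·│5
4│· · · · · ♙ · ·│4
3│· · ♙ · · · · ·│3
2│♙ ♙ ♕ ♙ ♙ · ♙ ♙│2
1│♖ ♘ ♗ · ♔ ♗ ♘ ♖│1
  ─────────────────
  a b c d e f g h


e8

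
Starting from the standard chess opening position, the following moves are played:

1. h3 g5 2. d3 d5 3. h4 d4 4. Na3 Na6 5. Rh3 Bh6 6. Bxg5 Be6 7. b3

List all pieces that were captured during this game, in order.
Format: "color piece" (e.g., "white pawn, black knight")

Tracking captures:
  Bxg5: captured black pawn

black pawn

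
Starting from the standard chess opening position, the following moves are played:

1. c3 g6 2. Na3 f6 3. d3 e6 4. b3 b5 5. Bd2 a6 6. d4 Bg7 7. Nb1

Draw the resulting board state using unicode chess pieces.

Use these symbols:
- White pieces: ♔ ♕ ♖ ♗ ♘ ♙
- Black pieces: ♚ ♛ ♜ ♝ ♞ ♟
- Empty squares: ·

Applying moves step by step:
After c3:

♜ ♞ ♝ ♛ ♚ ♝ ♞ ♜
♟ ♟ ♟ ♟ ♟ ♟ ♟ ♟
· · · · · · · ·
· · · · · · · ·
· · · · · · · ·
· · ♙ · · · · ·
♙ ♙ · ♙ ♙ ♙ ♙ ♙
♖ ♘ ♗ ♕ ♔ ♗ ♘ ♖


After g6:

♜ ♞ ♝ ♛ ♚ ♝ ♞ ♜
♟ ♟ ♟ ♟ ♟ ♟ · ♟
· · · · · · ♟ ·
· · · · · · · ·
· · · · · · · ·
· · ♙ · · · · ·
♙ ♙ · ♙ ♙ ♙ ♙ ♙
♖ ♘ ♗ ♕ ♔ ♗ ♘ ♖


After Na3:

♜ ♞ ♝ ♛ ♚ ♝ ♞ ♜
♟ ♟ ♟ ♟ ♟ ♟ · ♟
· · · · · · ♟ ·
· · · · · · · ·
· · · · · · · ·
♘ · ♙ · · · · ·
♙ ♙ · ♙ ♙ ♙ ♙ ♙
♖ · ♗ ♕ ♔ ♗ ♘ ♖


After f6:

♜ ♞ ♝ ♛ ♚ ♝ ♞ ♜
♟ ♟ ♟ ♟ ♟ · · ♟
· · · · · ♟ ♟ ·
· · · · · · · ·
· · · · · · · ·
♘ · ♙ · · · · ·
♙ ♙ · ♙ ♙ ♙ ♙ ♙
♖ · ♗ ♕ ♔ ♗ ♘ ♖


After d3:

♜ ♞ ♝ ♛ ♚ ♝ ♞ ♜
♟ ♟ ♟ ♟ ♟ · · ♟
· · · · · ♟ ♟ ·
· · · · · · · ·
· · · · · · · ·
♘ · ♙ ♙ · · · ·
♙ ♙ · · ♙ ♙ ♙ ♙
♖ · ♗ ♕ ♔ ♗ ♘ ♖


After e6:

♜ ♞ ♝ ♛ ♚ ♝ ♞ ♜
♟ ♟ ♟ ♟ · · · ♟
· · · · ♟ ♟ ♟ ·
· · · · · · · ·
· · · · · · · ·
♘ · ♙ ♙ · · · ·
♙ ♙ · · ♙ ♙ ♙ ♙
♖ · ♗ ♕ ♔ ♗ ♘ ♖


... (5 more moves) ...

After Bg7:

♜ ♞ ♝ ♛ ♚ · ♞ ♜
· · ♟ ♟ · · ♝ ♟
♟ · · · ♟ ♟ ♟ ·
· ♟ · · · · · ·
· · · ♙ · · · ·
♘ ♙ ♙ · · · · ·
♙ · · ♗ ♙ ♙ ♙ ♙
♖ · · ♕ ♔ ♗ ♘ ♖


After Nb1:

♜ ♞ ♝ ♛ ♚ · ♞ ♜
· · ♟ ♟ · · ♝ ♟
♟ · · · ♟ ♟ ♟ ·
· ♟ · · · · · ·
· · · ♙ · · · ·
· ♙ ♙ · · · · ·
♙ · · ♗ ♙ ♙ ♙ ♙
♖ ♘ · ♕ ♔ ♗ ♘ ♖



  a b c d e f g h
  ─────────────────
8│♜ ♞ ♝ ♛ ♚ · ♞ ♜│8
7│· · ♟ ♟ · · ♝ ♟│7
6│♟ · · · ♟ ♟ ♟ ·│6
5│· ♟ · · · · · ·│5
4│· · · ♙ · · · ·│4
3│· ♙ ♙ · · · · ·│3
2│♙ · · ♗ ♙ ♙ ♙ ♙│2
1│♖ ♘ · ♕ ♔ ♗ ♘ ♖│1
  ─────────────────
  a b c d e f g h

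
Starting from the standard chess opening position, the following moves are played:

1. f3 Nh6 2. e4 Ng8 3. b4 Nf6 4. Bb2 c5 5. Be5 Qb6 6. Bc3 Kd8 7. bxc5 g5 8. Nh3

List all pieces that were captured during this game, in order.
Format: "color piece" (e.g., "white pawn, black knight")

Tracking captures:
  bxc5: captured black pawn

black pawn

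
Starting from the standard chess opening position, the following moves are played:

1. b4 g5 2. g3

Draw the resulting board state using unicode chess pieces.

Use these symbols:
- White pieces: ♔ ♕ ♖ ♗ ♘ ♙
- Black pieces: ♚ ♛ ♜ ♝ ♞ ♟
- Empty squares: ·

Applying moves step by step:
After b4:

♜ ♞ ♝ ♛ ♚ ♝ ♞ ♜
♟ ♟ ♟ ♟ ♟ ♟ ♟ ♟
· · · · · · · ·
· · · · · · · ·
· ♙ · · · · · ·
· · · · · · · ·
♙ · ♙ ♙ ♙ ♙ ♙ ♙
♖ ♘ ♗ ♕ ♔ ♗ ♘ ♖


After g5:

♜ ♞ ♝ ♛ ♚ ♝ ♞ ♜
♟ ♟ ♟ ♟ ♟ ♟ · ♟
· · · · · · · ·
· · · · · · ♟ ·
· ♙ · · · · · ·
· · · · · · · ·
♙ · ♙ ♙ ♙ ♙ ♙ ♙
♖ ♘ ♗ ♕ ♔ ♗ ♘ ♖


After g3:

♜ ♞ ♝ ♛ ♚ ♝ ♞ ♜
♟ ♟ ♟ ♟ ♟ ♟ · ♟
· · · · · · · ·
· · · · · · ♟ ·
· ♙ · · · · · ·
· · · · · · ♙ ·
♙ · ♙ ♙ ♙ ♙ · ♙
♖ ♘ ♗ ♕ ♔ ♗ ♘ ♖



  a b c d e f g h
  ─────────────────
8│♜ ♞ ♝ ♛ ♚ ♝ ♞ ♜│8
7│♟ ♟ ♟ ♟ ♟ ♟ · ♟│7
6│· · · · · · · ·│6
5│· · · · · · ♟ ·│5
4│· ♙ · · · · · ·│4
3│· · · · · · ♙ ·│3
2│♙ · ♙ ♙ ♙ ♙ · ♙│2
1│♖ ♘ ♗ ♕ ♔ ♗ ♘ ♖│1
  ─────────────────
  a b c d e f g h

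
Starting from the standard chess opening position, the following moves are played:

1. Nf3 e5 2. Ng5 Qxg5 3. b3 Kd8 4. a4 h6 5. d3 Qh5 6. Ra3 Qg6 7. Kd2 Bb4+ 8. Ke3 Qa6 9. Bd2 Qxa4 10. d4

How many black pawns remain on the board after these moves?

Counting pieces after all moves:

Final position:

  a b c d e f g h
  ─────────────────
8│♜ ♞ ♝ ♚ · · ♞ ♜│8
7│♟ ♟ ♟ ♟ · ♟ ♟ ·│7
6│· · · · · · · ♟│6
5│· · · · ♟ · · ·│5
4│♛ ♝ · ♙ · · · ·│4
3│♖ ♙ · · ♔ · · ·│3
2│· · ♙ ♗ ♙ ♙ ♙ ♙│2
1│· ♘ · ♕ · ♗ · ♖│1
  ─────────────────
  a b c d e f g h


8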